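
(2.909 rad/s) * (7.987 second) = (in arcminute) 7.987e+04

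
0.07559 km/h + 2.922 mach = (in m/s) 995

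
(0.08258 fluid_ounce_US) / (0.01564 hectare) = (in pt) 4.426e-05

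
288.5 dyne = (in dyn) 288.5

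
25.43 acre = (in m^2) 1.029e+05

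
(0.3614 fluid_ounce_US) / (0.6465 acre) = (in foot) 1.34e-08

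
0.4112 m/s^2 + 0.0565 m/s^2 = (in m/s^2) 0.4677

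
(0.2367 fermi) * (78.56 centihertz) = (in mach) 5.461e-19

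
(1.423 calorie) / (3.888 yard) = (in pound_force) 0.3765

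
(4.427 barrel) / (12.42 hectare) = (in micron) 5.667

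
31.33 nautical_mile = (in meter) 5.802e+04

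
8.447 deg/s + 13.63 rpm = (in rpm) 15.04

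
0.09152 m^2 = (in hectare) 9.152e-06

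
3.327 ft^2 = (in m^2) 0.3091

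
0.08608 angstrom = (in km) 8.608e-15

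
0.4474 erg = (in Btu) 4.241e-11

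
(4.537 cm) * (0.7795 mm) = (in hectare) 3.537e-09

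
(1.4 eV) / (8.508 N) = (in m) 2.636e-20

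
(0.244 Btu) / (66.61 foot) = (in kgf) 1.293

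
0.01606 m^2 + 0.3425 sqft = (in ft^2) 0.5154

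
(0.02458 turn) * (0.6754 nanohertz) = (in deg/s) 5.976e-09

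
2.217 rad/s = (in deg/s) 127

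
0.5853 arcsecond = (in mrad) 0.002838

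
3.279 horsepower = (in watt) 2445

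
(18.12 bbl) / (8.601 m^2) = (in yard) 0.3663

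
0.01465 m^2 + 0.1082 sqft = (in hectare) 2.47e-06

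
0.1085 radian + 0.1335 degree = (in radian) 0.1108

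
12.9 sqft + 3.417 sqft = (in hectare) 0.0001516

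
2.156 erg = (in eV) 1.346e+12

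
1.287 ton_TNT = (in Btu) 5.104e+06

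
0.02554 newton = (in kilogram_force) 0.002604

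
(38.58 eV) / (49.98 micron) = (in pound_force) 2.78e-14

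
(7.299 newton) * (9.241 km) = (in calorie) 1.612e+04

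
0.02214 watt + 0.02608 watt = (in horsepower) 6.466e-05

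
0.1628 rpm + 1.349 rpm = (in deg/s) 9.071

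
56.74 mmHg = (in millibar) 75.65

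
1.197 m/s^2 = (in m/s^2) 1.197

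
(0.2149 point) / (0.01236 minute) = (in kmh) 0.000368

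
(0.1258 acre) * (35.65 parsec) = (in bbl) 3.522e+21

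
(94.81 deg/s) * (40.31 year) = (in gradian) 1.339e+11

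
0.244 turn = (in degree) 87.84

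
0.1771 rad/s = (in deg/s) 10.15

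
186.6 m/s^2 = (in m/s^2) 186.6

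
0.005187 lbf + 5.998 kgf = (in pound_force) 13.23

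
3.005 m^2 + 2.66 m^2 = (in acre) 0.0014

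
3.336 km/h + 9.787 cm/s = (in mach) 0.003009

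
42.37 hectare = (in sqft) 4.561e+06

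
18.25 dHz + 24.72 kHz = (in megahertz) 0.02472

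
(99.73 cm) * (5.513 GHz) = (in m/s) 5.498e+09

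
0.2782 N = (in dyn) 2.782e+04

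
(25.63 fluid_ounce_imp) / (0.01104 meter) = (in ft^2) 0.71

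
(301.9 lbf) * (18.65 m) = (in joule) 2.505e+04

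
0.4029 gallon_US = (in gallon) 0.4029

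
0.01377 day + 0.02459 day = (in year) 0.0001051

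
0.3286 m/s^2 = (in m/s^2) 0.3286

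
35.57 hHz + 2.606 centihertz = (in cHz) 3.557e+05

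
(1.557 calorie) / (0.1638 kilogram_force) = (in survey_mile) 0.00252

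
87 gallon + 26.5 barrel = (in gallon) 1200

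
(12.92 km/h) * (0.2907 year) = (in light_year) 3.478e-09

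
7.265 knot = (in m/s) 3.737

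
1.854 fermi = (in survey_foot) 6.083e-15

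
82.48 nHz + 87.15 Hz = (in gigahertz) 8.715e-08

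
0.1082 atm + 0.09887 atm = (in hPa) 209.8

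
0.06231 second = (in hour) 1.731e-05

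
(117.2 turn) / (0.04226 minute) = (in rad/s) 290.4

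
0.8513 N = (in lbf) 0.1914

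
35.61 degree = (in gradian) 39.57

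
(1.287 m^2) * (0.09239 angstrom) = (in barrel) 7.479e-11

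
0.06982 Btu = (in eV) 4.598e+20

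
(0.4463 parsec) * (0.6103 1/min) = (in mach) 4.114e+11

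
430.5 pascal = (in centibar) 0.4305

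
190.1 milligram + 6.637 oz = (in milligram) 1.883e+05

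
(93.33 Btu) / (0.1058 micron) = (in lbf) 2.092e+11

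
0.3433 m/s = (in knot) 0.6673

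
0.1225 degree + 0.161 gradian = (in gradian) 0.2971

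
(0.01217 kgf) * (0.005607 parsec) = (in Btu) 1.957e+10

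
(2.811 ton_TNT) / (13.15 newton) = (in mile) 5.557e+05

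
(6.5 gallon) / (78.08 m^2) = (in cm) 0.03151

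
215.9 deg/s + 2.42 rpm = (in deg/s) 230.4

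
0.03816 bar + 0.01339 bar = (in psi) 0.7477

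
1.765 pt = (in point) 1.765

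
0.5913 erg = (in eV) 3.691e+11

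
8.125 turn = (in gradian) 3250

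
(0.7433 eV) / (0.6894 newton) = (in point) 4.897e-16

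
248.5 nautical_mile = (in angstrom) 4.602e+15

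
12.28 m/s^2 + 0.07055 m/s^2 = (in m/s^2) 12.35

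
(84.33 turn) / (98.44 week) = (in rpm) 8.499e-05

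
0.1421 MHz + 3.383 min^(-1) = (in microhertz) 1.421e+11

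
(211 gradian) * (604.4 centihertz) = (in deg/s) 1148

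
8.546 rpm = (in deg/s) 51.28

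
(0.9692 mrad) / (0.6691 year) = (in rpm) 4.386e-10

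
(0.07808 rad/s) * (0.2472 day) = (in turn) 265.4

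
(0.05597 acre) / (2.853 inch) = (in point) 8.86e+06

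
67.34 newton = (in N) 67.34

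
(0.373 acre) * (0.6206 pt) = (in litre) 330.5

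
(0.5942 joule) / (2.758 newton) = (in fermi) 2.154e+14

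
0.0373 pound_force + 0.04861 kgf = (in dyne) 6.426e+04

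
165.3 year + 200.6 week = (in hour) 1.482e+06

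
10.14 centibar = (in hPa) 101.4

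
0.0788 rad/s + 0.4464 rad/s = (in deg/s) 30.09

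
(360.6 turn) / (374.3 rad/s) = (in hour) 0.001681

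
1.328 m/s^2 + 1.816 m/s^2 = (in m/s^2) 3.144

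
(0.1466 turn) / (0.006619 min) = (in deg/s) 132.9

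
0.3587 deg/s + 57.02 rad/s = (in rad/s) 57.03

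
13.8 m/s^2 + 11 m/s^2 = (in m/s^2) 24.8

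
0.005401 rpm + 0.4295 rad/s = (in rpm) 4.107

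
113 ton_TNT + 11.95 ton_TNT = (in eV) 3.263e+30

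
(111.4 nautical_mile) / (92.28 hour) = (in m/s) 0.621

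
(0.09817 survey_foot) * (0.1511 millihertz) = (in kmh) 1.628e-05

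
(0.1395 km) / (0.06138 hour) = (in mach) 0.001854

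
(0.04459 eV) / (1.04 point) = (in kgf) 1.986e-18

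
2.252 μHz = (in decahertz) 2.252e-07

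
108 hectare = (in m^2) 1.08e+06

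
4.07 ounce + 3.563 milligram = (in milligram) 1.154e+05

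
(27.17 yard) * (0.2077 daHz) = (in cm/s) 5160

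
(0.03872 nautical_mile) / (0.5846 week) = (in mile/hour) 0.0004537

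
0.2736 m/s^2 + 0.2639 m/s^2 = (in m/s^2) 0.5375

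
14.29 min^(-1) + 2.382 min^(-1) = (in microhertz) 2.779e+05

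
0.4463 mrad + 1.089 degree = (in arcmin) 66.87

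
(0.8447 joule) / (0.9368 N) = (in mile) 0.0005603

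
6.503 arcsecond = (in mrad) 0.03153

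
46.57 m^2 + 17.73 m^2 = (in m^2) 64.3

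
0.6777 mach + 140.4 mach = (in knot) 9.338e+04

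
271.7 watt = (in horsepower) 0.3644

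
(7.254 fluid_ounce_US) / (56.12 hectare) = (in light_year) 4.041e-26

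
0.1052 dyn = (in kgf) 1.073e-07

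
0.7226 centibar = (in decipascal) 7226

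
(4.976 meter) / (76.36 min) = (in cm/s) 0.1086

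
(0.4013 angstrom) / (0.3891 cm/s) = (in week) 1.705e-14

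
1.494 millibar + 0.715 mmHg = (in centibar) 0.2447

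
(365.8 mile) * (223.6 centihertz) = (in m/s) 1.316e+06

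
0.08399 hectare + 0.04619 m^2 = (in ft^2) 9041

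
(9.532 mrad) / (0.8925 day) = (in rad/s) 1.236e-07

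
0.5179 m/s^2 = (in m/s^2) 0.5179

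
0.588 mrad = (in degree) 0.03369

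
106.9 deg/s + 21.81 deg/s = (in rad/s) 2.246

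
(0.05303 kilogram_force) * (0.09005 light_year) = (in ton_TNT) 1.059e+05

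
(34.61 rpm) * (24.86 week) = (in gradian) 3.469e+09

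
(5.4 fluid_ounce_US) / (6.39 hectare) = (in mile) 1.553e-12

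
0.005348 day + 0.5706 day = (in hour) 13.82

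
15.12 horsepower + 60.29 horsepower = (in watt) 5.623e+04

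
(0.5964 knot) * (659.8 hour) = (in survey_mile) 452.8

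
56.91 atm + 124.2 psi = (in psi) 960.5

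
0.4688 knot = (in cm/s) 24.12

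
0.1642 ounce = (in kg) 0.004655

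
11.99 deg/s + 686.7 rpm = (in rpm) 688.7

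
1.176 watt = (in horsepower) 0.001577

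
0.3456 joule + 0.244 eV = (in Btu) 0.0003276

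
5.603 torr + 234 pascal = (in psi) 0.1423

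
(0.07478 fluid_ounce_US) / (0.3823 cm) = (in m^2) 0.0005785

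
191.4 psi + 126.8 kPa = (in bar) 14.46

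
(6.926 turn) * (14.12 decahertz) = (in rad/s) 6145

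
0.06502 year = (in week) 3.39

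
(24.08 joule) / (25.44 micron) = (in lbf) 2.128e+05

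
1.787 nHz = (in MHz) 1.787e-15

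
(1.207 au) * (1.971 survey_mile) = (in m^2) 5.728e+14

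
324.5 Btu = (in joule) 3.424e+05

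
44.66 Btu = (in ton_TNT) 1.126e-05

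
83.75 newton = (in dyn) 8.375e+06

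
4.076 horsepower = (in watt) 3039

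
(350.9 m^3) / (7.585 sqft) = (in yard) 544.6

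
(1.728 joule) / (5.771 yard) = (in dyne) 3.275e+04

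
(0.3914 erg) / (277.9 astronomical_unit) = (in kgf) 9.6e-23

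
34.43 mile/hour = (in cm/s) 1539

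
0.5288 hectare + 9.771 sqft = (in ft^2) 5.693e+04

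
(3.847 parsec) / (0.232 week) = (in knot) 1.645e+12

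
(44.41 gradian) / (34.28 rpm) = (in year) 6.162e-09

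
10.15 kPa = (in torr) 76.13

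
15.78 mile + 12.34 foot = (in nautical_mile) 13.71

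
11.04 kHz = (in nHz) 1.104e+13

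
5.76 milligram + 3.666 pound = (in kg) 1.663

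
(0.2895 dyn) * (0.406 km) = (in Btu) 1.114e-06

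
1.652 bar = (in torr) 1239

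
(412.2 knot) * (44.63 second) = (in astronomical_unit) 6.326e-08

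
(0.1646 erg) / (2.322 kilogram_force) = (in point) 2.049e-06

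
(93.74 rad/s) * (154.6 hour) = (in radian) 5.217e+07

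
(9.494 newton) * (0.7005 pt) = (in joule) 0.002346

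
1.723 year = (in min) 9.056e+05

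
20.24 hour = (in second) 7.286e+04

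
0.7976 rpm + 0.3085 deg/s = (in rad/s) 0.08891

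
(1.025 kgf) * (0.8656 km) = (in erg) 8.701e+10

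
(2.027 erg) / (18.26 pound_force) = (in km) 2.496e-12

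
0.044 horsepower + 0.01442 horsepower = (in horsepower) 0.05842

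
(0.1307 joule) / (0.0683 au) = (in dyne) 1.279e-06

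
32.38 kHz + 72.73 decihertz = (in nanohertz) 3.239e+13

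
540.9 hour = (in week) 3.22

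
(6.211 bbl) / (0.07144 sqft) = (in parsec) 4.822e-15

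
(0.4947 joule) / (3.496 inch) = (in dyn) 5.571e+05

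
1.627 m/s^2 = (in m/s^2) 1.627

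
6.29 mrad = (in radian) 0.00629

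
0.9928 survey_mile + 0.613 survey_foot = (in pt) 4.53e+06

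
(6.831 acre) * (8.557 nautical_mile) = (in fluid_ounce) 1.481e+13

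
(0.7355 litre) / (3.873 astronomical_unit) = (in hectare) 1.269e-19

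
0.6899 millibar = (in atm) 0.0006809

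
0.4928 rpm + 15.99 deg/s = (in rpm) 3.158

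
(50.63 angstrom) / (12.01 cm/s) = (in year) 1.337e-15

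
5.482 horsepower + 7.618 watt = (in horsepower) 5.492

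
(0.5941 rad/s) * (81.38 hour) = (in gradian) 1.108e+07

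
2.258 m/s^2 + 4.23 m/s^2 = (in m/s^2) 6.488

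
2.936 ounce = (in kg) 0.08323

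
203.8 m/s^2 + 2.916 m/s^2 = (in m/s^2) 206.7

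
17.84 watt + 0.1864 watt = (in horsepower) 0.02417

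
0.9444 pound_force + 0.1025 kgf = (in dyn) 5.206e+05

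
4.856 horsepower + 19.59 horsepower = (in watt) 1.823e+04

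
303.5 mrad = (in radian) 0.3035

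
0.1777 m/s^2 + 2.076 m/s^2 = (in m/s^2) 2.254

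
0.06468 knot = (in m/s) 0.03327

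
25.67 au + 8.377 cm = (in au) 25.67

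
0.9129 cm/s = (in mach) 2.681e-05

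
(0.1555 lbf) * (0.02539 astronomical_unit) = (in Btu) 2.49e+06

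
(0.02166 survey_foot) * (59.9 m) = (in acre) 9.772e-05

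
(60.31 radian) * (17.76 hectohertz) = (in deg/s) 6.137e+06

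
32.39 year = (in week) 1689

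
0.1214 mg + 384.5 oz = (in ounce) 384.5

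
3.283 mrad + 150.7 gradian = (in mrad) 2370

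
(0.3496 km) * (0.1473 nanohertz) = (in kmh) 1.854e-07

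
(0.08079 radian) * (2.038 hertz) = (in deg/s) 9.434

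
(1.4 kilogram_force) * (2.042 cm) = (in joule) 0.2804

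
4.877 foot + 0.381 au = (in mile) 3.542e+07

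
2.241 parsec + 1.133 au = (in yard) 7.562e+16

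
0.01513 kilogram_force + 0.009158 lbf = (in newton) 0.1891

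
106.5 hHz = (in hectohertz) 106.5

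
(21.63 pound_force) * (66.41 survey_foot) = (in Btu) 1.846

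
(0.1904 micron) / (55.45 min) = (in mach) 1.681e-13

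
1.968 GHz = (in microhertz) 1.968e+15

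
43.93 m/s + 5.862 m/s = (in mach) 0.1462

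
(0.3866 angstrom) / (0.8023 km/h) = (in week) 2.868e-16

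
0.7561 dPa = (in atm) 7.462e-07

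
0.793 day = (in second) 6.852e+04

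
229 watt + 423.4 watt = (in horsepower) 0.8749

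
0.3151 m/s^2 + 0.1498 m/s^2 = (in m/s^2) 0.4649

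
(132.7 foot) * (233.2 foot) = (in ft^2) 3.095e+04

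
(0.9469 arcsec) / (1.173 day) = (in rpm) 4.326e-10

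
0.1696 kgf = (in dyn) 1.663e+05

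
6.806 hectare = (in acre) 16.82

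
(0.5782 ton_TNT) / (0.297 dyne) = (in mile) 5.061e+11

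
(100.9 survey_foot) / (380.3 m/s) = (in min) 0.001348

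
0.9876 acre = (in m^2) 3997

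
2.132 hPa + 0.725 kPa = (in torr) 7.037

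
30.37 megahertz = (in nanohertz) 3.037e+16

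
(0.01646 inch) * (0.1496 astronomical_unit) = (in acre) 2312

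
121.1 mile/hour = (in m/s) 54.14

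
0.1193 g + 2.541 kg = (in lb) 5.602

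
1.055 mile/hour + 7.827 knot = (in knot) 8.744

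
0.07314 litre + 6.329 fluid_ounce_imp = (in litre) 0.253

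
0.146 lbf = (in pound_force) 0.146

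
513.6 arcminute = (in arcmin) 513.6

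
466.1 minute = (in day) 0.3237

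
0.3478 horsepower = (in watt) 259.4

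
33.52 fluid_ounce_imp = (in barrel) 0.00599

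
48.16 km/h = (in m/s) 13.38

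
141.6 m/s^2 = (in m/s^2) 141.6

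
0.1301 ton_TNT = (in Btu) 5.159e+05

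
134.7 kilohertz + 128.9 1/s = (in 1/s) 1.348e+05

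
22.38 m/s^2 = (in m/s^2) 22.38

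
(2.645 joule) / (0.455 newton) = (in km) 0.005813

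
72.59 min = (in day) 0.05041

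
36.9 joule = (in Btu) 0.03497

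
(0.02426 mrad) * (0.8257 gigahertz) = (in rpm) 1.913e+05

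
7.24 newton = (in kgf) 0.7383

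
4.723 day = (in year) 0.01294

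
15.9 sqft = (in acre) 0.000365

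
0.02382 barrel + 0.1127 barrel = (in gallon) 5.734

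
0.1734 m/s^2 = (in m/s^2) 0.1734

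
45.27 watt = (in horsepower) 0.06071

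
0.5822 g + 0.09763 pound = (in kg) 0.04487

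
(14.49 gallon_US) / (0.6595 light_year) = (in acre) 2.172e-21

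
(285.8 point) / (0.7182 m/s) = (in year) 4.452e-09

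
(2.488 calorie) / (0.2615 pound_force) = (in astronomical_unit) 5.982e-11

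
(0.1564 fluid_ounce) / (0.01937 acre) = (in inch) 2.323e-06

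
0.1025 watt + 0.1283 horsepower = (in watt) 95.78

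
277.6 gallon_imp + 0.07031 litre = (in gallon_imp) 277.6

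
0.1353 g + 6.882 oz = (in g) 195.2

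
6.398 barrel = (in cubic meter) 1.017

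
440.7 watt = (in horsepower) 0.591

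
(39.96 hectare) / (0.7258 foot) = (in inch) 7.111e+07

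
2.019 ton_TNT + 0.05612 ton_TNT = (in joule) 8.682e+09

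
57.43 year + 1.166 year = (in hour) 5.133e+05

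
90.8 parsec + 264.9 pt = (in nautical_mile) 1.513e+15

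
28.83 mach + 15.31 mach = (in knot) 2.922e+04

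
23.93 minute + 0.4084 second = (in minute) 23.94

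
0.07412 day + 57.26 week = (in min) 5.773e+05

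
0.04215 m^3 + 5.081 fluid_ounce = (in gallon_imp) 9.305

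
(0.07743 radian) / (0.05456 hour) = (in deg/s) 0.02259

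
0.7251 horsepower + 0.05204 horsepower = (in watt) 579.5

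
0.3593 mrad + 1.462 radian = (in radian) 1.462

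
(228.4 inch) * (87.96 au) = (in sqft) 8.217e+14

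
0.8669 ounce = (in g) 24.58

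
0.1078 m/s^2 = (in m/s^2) 0.1078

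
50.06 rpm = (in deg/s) 300.4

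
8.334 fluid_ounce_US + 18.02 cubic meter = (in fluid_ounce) 6.093e+05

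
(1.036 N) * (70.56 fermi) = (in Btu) 6.929e-17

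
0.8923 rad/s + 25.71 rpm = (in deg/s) 205.4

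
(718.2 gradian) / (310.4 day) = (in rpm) 4.017e-06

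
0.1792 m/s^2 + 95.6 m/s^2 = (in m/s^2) 95.78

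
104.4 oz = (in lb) 6.525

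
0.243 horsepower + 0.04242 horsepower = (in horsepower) 0.2854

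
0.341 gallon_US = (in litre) 1.291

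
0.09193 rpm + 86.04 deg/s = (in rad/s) 1.511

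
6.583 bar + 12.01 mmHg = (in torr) 4950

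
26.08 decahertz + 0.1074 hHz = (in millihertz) 2.715e+05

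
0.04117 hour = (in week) 0.0002451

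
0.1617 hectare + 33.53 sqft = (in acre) 0.4003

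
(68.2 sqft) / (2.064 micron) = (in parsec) 9.948e-11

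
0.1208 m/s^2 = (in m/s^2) 0.1208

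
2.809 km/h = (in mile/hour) 1.745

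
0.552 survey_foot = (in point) 476.9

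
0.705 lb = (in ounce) 11.28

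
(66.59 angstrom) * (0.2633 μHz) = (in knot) 3.408e-15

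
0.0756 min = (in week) 7.5e-06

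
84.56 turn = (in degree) 3.044e+04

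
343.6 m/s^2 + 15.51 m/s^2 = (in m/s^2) 359.1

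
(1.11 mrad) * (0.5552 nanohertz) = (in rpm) 5.885e-12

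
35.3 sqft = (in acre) 0.0008104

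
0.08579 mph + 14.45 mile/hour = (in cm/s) 649.8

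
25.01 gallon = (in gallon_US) 25.01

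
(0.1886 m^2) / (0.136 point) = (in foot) 1.29e+04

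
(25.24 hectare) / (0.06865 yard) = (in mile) 2498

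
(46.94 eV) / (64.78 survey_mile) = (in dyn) 7.214e-18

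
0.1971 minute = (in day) 0.0001369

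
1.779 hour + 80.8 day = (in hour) 1941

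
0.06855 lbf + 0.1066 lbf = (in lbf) 0.1751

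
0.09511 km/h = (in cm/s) 2.642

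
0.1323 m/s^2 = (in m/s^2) 0.1323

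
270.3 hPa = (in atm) 0.2668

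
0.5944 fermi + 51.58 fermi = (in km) 5.217e-17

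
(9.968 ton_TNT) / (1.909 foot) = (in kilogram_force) 7.309e+09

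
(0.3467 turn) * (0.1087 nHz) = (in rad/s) 2.368e-10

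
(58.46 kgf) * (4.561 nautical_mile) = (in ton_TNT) 0.001157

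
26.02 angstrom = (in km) 2.602e-12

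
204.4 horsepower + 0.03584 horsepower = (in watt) 1.524e+05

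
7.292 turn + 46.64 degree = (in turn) 7.422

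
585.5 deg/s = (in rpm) 97.58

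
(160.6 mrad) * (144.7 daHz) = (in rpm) 2219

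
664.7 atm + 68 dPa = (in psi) 9768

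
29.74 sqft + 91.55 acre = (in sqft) 3.988e+06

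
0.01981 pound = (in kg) 0.008986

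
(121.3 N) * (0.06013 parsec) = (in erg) 2.251e+24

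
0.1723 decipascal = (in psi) 2.499e-06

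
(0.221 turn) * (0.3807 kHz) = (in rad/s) 528.6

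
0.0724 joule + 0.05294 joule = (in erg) 1.253e+06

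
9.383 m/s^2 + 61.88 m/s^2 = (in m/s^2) 71.26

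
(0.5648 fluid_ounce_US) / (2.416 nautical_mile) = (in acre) 9.224e-13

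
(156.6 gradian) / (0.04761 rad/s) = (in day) 0.000598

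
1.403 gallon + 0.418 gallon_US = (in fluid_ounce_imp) 242.6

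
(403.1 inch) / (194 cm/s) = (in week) 8.726e-06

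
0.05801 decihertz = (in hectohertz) 5.801e-05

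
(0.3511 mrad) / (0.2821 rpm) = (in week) 1.965e-08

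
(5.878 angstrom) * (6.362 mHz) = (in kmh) 1.346e-11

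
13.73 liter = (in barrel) 0.08636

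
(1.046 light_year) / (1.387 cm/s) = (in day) 8.258e+12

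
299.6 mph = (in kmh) 482.2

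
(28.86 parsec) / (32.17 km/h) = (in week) 1.648e+11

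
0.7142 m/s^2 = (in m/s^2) 0.7142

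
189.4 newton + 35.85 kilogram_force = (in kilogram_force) 55.16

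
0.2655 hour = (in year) 3.031e-05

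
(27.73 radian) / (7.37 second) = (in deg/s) 215.6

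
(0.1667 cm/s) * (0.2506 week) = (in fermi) 2.527e+17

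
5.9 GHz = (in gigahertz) 5.9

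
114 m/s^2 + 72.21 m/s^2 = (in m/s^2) 186.2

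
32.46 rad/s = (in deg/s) 1860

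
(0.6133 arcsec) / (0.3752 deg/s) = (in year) 1.44e-11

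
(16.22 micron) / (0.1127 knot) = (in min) 4.663e-06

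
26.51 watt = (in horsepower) 0.03555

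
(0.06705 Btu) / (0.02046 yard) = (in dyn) 3.781e+08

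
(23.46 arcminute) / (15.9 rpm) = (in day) 4.744e-08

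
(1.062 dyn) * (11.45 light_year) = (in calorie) 2.75e+11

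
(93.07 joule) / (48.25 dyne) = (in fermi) 1.929e+20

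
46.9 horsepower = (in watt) 3.497e+04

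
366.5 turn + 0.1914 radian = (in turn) 366.5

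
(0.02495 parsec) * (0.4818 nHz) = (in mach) 1089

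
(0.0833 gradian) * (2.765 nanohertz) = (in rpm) 3.455e-11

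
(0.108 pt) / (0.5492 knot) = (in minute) 2.248e-06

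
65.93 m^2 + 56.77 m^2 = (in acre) 0.03032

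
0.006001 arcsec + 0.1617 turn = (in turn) 0.1617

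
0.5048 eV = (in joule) 8.088e-20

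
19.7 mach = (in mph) 1.501e+04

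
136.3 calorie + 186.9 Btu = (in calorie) 4.727e+04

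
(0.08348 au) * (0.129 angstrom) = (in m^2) 0.1611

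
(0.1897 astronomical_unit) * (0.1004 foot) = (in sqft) 9.348e+09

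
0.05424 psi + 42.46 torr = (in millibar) 60.35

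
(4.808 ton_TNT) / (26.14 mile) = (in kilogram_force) 4.876e+04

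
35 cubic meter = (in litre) 3.5e+04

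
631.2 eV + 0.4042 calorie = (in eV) 1.056e+19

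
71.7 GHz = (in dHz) 7.17e+11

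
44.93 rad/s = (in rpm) 429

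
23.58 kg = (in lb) 51.99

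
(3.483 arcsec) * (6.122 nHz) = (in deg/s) 5.923e-12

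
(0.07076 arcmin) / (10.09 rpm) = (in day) 2.255e-10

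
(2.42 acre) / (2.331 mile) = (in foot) 8.565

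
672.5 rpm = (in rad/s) 70.42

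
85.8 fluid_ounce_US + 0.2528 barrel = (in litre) 42.73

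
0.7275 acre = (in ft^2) 3.169e+04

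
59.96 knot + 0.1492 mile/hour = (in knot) 60.09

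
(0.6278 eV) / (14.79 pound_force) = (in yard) 1.672e-21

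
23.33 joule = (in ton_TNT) 5.576e-09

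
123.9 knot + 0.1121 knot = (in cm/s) 6380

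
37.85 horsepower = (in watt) 2.822e+04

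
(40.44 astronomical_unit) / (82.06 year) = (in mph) 5229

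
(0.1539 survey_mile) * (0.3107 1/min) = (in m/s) 1.283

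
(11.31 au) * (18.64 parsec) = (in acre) 2.405e+26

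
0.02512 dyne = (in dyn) 0.02512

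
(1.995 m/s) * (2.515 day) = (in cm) 4.335e+07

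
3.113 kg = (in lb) 6.863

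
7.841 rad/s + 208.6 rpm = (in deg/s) 1701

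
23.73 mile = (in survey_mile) 23.73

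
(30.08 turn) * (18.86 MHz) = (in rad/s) 3.565e+09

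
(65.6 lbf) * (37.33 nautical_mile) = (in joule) 2.017e+07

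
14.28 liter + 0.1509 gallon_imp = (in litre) 14.97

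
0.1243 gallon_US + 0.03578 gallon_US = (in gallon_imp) 0.1333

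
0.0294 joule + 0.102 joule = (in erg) 1.314e+06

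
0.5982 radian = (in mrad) 598.2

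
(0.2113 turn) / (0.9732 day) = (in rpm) 0.0001508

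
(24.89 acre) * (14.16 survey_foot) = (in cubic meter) 4.347e+05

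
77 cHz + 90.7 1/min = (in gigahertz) 2.282e-09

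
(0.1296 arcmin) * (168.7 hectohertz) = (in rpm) 6.073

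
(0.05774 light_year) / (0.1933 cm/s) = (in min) 4.71e+15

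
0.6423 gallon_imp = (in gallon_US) 0.7714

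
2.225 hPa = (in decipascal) 2225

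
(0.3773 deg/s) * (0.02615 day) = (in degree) 852.5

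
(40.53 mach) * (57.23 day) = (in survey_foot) 2.239e+11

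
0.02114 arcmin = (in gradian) 0.0003915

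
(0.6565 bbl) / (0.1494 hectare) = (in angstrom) 6.986e+05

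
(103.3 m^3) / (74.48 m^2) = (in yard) 1.517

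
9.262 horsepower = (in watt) 6907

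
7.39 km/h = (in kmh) 7.39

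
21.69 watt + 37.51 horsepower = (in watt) 2.799e+04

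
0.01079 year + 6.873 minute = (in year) 0.0108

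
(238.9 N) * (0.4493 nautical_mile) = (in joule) 1.988e+05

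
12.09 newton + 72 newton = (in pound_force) 18.9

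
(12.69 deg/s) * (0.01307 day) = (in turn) 39.81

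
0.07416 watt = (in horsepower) 9.945e-05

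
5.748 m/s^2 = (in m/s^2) 5.748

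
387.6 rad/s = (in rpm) 3701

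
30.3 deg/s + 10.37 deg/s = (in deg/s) 40.67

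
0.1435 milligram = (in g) 0.0001435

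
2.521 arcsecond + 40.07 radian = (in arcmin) 1.378e+05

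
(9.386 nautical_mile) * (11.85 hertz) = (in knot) 4.004e+05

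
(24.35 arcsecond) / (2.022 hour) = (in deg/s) 9.292e-07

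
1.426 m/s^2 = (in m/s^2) 1.426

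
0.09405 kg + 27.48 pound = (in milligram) 1.256e+07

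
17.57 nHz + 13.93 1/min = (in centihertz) 23.22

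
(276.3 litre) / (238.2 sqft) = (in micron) 1.249e+04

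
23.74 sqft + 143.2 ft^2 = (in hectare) 0.001551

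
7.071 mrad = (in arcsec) 1458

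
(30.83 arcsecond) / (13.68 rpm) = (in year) 3.308e-12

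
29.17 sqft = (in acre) 0.0006697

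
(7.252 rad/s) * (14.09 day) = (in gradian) 5.62e+08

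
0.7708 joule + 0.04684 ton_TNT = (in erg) 1.96e+15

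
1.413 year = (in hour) 1.238e+04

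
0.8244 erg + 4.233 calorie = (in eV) 1.105e+20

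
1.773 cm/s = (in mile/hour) 0.03966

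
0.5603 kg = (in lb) 1.235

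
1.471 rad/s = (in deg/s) 84.28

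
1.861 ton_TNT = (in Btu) 7.38e+06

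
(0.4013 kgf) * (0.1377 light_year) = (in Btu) 4.859e+12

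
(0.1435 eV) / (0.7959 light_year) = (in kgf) 3.114e-37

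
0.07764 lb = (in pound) 0.07764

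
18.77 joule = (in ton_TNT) 4.486e-09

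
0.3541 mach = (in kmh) 434.1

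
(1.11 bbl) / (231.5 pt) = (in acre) 0.000534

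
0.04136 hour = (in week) 0.0002462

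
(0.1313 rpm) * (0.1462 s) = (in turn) 0.0003199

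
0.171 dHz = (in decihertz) 0.171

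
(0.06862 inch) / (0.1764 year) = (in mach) 9.202e-13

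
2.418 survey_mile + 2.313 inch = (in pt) 1.103e+07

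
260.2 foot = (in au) 5.301e-10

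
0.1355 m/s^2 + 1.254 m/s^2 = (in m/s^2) 1.389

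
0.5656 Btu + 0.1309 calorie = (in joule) 597.3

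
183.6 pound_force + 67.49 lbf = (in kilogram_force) 113.9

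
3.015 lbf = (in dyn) 1.341e+06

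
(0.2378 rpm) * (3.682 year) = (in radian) 2.892e+06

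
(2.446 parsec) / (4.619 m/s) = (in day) 1.891e+11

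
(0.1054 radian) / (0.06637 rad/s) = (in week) 2.626e-06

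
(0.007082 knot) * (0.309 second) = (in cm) 0.1126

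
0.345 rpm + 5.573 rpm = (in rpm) 5.918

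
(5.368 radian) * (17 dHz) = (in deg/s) 522.9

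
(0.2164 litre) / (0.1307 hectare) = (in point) 0.0004693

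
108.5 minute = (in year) 0.0002064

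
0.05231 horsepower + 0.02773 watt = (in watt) 39.04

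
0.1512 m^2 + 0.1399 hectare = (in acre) 0.3457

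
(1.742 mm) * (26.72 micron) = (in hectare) 4.655e-12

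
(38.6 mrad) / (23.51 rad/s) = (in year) 5.206e-11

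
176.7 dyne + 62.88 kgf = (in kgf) 62.88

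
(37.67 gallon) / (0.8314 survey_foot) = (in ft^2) 6.057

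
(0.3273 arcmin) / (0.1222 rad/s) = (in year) 2.471e-11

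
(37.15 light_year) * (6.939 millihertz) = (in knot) 4.741e+15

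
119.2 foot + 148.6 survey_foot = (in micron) 8.163e+07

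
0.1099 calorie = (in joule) 0.4598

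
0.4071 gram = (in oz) 0.01436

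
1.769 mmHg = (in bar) 0.002358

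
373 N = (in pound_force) 83.85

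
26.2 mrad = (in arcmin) 90.07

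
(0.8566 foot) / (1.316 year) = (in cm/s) 6.291e-07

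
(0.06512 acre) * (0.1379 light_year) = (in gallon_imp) 7.563e+19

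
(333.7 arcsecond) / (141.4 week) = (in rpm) 1.807e-10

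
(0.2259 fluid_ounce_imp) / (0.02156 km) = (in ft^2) 3.204e-06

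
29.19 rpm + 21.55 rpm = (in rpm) 50.74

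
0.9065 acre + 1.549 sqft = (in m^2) 3669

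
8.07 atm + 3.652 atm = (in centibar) 1188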